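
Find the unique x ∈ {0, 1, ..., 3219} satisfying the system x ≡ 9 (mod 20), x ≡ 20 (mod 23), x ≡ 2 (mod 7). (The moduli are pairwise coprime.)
x ≡ 2389 (mod 3220); the representative in [0, 3220) is 2389

The moduli 20, 23, 7 are pairwise coprime, so by the CRT there is a unique solution mod 20·23·7 = 3220.
Solve by successive substitution. Start with x ≡ 9 (mod 20).
  Combine with x ≡ 20 (mod 23): write x = 9 + 20·t and require 9 + 20·t ≡ 20 (mod 23), i.e. 20·t ≡ 20 − 9 ≡ 11 (mod 23). Since 20^(−1) ≡ 15 (mod 23), t ≡ 15·11 ≡ 4 (mod 23). So x ≡ 9 + 20·4 = 89 (mod 460).
  Combine with x ≡ 2 (mod 7): write x = 89 + 460·t and require 89 + 460·t ≡ 2 (mod 7), i.e. 460·t ≡ 2 − 89 ≡ 4 (mod 7). Since 460^(−1) ≡ 3 (mod 7) (460 ≡ 5 (mod 7)), t ≡ 3·4 ≡ 5 (mod 7). So x ≡ 89 + 460·5 = 2389 (mod 3220).
Unique solution in [0, 3220): x = 2389.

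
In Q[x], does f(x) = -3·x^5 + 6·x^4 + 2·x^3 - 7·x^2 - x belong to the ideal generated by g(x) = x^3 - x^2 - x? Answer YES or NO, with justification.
In Q[x] the ideal (g) consists of all multiples of g, so f ∈ (g) iff g | f, i.e. iff the remainder of f on division by g is 0. Divide f by g (g is monic, so eliminate the leading term of the running remainder at each step):
  leading term -3·x^5: subtract (-3·x^2)·g(x) = -3·x^5 + 3·x^4 + 3·x^3, leaving 3·x^4 - x^3 - 7·x^2 - x
  leading term 3·x^4: subtract (3·x)·g(x) = 3·x^4 - 3·x^3 - 3·x^2, leaving 2·x^3 - 4·x^2 - x
  leading term 2·x^3: subtract (2)·g(x) = 2·x^3 - 2·x^2 - 2·x, leaving -2·x^2 + x
The remainder r(x) = -2·x^2 + x ≠ 0 (and deg r < deg g), so g ∤ f, i.e. f ∉ (g).

Final answer: NO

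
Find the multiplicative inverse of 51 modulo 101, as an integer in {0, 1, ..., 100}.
51^(−1) ≡ 2 (mod 101)

Apply the extended Euclidean algorithm to (101, 51), tracking rows (r, s, t) with s·101 + t·51 = r. Each division r_prev = q·r_cur + r_new produces the new row as (previous row) − q·(current row):
  row A: (101, 1, 0)   [1·101 + 0·51 = 101]
  row B: (51, 0, 1)   [0·101 + 1·51 = 51]
  101 = 1·51 + 50   → row C = row A − 1·row B = (50, 1, −1)   [check: 1·101 − 1·51 = 50]
  51 = 1·50 + 1   → row D = row B − 1·row C = (1, −1, 2)   [check: −1·101 + 2·51 = 1]
  50 = 50·1 + 0   → remainder 0, stop. gcd = 1 (last nonzero row D).
The gcd is 1, so 51 is invertible mod 101. The last nonzero row gives −1·101 + 2·51 = 1, so t = 2. So 51^(−1) ≡ 2 (mod 101). Verify: 51 · 2 = 102 ≡ 1 (mod 101). ✓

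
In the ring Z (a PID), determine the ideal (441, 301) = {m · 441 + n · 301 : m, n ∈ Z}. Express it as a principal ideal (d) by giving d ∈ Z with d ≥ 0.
(441, 301) = (7); d = 7

In the PID Z, (a, b) is generated by gcd(a, b). Compute gcd(441, 301) with the extended Euclidean algorithm, tracking rows (r, s, t) with s·441 + t·301 = r:
  row A: (441, 1, 0)   [1·441 + 0·301 = 441]
  row B: (301, 0, 1)   [0·441 + 1·301 = 301]
  441 = 1·301 + 140   → row C = row A − 1·row B = (140, 1, −1)   [check: 1·441 − 1·301 = 140]
  301 = 2·140 + 21   → row D = row B − 2·row C = (21, −2, 3)   [check: −2·441 + 3·301 = 21]
  140 = 6·21 + 14   → row E = row C − 6·row D = (14, 13, −19)   [check: 13·441 − 19·301 = 14]
  21 = 1·14 + 7   → row F = row D − 1·row E = (7, −15, 22)   [check: −15·441 + 22·301 = 7]
  14 = 2·7 + 0   → remainder 0, stop. gcd = 7 (last nonzero row F).
So gcd(441, 301) = 7, with Bézout identity −15·441 + 22·301 = 7. Containment (⊇): the Bézout identity exhibits 7 as an element of (441, 301), giving (7) ⊆ (441, 301). Containment (⊆): since 7 | 441 and 7 | 301 (441 = 7·63, 301 = 7·43), every Z-linear combination of 441 and 301 is divisible by 7, so (441, 301) ⊆ (7). Therefore (441, 301) = (7), d = 7.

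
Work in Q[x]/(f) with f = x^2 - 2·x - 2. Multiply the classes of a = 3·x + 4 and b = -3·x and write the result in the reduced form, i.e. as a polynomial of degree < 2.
a · b ≡ -30·x - 18 (mod f(x))

First multiply in Q[x] without reducing: a · b = -9·x^2 - 12·x. Now divide by f(x) = x^2 - 2·x - 2, eliminating the leading term at each step:
  leading term -9·x^2: subtract (-9)·f(x) = -9·x^2 + 18·x + 18, leaving -30·x - 18
The degree is now < 2, so this is the remainder. Hence a · b ≡ -30·x - 18 in Q[x]/(f).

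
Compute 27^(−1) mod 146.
27^(−1) ≡ 119 (mod 146)

Apply the extended Euclidean algorithm to (146, 27), tracking rows (r, s, t) with s·146 + t·27 = r. Each division r_prev = q·r_cur + r_new produces the new row as (previous row) − q·(current row):
  row A: (146, 1, 0)   [1·146 + 0·27 = 146]
  row B: (27, 0, 1)   [0·146 + 1·27 = 27]
  146 = 5·27 + 11   → row C = row A − 5·row B = (11, 1, −5)   [check: 1·146 − 5·27 = 11]
  27 = 2·11 + 5   → row D = row B − 2·row C = (5, −2, 11)   [check: −2·146 + 11·27 = 5]
  11 = 2·5 + 1   → row E = row C − 2·row D = (1, 5, −27)   [check: 5·146 − 27·27 = 1]
  5 = 5·1 + 0   → remainder 0, stop. gcd = 1 (last nonzero row E).
The gcd is 1, so 27 is invertible mod 146. The last nonzero row gives 5·146 − 27·27 = 1, so t = −27. So 27^(−1) ≡ −27 ≡ 119 (mod 146). Verify: 27 · 119 = 3213 ≡ 1 (mod 146). ✓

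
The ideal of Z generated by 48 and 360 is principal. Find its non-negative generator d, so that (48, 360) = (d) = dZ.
In the PID Z, (a, b) is generated by gcd(a, b). Compute gcd(360, 48) with the extended Euclidean algorithm, tracking rows (r, s, t) with s·360 + t·48 = r:
  row A: (360, 1, 0)   [1·360 + 0·48 = 360]
  row B: (48, 0, 1)   [0·360 + 1·48 = 48]
  360 = 7·48 + 24   → row C = row A − 7·row B = (24, 1, −7)   [check: 1·360 − 7·48 = 24]
  48 = 2·24 + 0   → remainder 0, stop. gcd = 24 (last nonzero row C).
So gcd(48, 360) = 24, with Bézout identity 1·360 − 7·48 = 24. Containment (⊇): the Bézout identity exhibits 24 as an element of (48, 360), giving (24) ⊆ (48, 360). Containment (⊆): since 24 | 48 and 24 | 360 (48 = 24·2, 360 = 24·15), every Z-linear combination of 48 and 360 is divisible by 24, so (48, 360) ⊆ (24). Therefore (48, 360) = (24), d = 24.

Final answer: (48, 360) = (24); d = 24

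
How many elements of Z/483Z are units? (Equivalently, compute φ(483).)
An element a ∈ Z/483Z is a unit iff gcd(a, 483) = 1, so the number of units is φ(483). φ is multiplicative, with φ(p^e) = p^e − p^(e−1). Factorise 483 = 3 · 7 · 23. Then
  φ(483) = (3 − 1) · (7 − 1) · (23 − 1) = 2 · 6 · 22 = 264.

Final answer: Z/483Z has φ(483) = 264 units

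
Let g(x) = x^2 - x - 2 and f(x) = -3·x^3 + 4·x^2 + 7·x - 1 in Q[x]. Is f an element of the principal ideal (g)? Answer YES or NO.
In Q[x] the ideal (g) consists of all multiples of g, so f ∈ (g) iff g | f, i.e. iff the remainder of f on division by g is 0. Divide f by g (g is monic, so eliminate the leading term of the running remainder at each step):
  leading term -3·x^3: subtract (-3·x)·g(x) = -3·x^3 + 3·x^2 + 6·x, leaving x^2 + x - 1
  leading term x^2: subtract (1)·g(x) = x^2 - x - 2, leaving 2·x + 1
The remainder r(x) = 2·x + 1 ≠ 0 (and deg r < deg g), so g ∤ f, i.e. f ∉ (g).

Final answer: NO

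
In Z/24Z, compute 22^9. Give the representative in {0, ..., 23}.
16

Use repeated squaring. Binary(9) = 1001. Walk through the bits of the exponent 9 left-to-right: at each bit after the leading one, square the running value, then multiply by 22 if the bit is 1 (always reducing mod 24):
  bit 1 = 1 (leading): start with 22.
  bit 2 = 0: square 22^2 = 484 ≡ 4 (mod 24).
  bit 3 = 0: square 4^2 = 16 (mod 24).
  bit 4 = 1: square 16^2 = 256 ≡ 16; bit is 1, so multiply 16·22 = 352 ≡ 16 (mod 24).
Final value: 22^9 ≡ 16 (mod 24).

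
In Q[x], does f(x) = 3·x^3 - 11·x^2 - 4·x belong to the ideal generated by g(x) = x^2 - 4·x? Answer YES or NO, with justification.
In Q[x] the ideal (g) consists of all multiples of g, so f ∈ (g) iff g | f, i.e. iff the remainder of f on division by g is 0. Divide f by g (g is monic, so eliminate the leading term of the running remainder at each step):
  leading term 3·x^3: subtract (3·x)·g(x) = 3·x^3 - 12·x^2, leaving x^2 - 4·x
  leading term x^2: subtract (1)·g(x) = x^2 - 4·x, leaving 0
The remainder is 0, so f(x) = g(x) · h(x) with h(x) = 3·x + 1. Hence g | f, i.e. f ∈ (g).

Final answer: YES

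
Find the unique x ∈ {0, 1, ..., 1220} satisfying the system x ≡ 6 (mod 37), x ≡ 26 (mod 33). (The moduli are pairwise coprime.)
x ≡ 191 (mod 1221); the representative in [0, 1221) is 191

The moduli 37, 33 are pairwise coprime, so by the CRT there is a unique solution mod 37·33 = 1221.
Solve by successive substitution. Start with x ≡ 6 (mod 37).
  Combine with x ≡ 26 (mod 33): write x = 6 + 37·t and require 6 + 37·t ≡ 26 (mod 33), i.e. 37·t ≡ 26 − 6 ≡ 20 (mod 33). Since 37^(−1) ≡ 25 (mod 33) (37 ≡ 4 (mod 33)), t ≡ 25·20 ≡ 5 (mod 33). So x ≡ 6 + 37·5 = 191 (mod 1221).
Unique solution in [0, 1221): x = 191.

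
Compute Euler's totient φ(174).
φ is multiplicative, with φ(p^e) = p^e − p^(e−1). Factorise 174 = 2 · 3 · 29. Then
  φ(174) = (2 − 1) · (3 − 1) · (29 − 1) = 1 · 2 · 28 = 56.

Final answer: φ(174) = 56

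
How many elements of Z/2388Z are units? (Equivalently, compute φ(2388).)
An element a ∈ Z/2388Z is a unit iff gcd(a, 2388) = 1, so the number of units is φ(2388). φ is multiplicative, with φ(p^e) = p^e − p^(e−1). Factorise 2388 = 2^2 · 3 · 199. Then
  φ(2388) = (2^2 − 2^1) · (3 − 1) · (199 − 1) = 2 · 2 · 198 = 792.

Final answer: Z/2388Z has φ(2388) = 792 units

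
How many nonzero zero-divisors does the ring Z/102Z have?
In Z/102Z each nonzero element is either a unit (gcd with 102 is 1) or a zero-divisor (gcd > 1). The number of units is φ(102): factorise 102 = 2 · 3 · 17, so φ(102) = (2 − 1) · (3 − 1) · (17 − 1) = 1 · 2 · 16 = 32. The nonzero elements number 102 − 1 = 101. Hence the nonzero zero-divisors number 101 − 32 = 69.

Final answer: Z/102Z has 69 nonzero zero-divisors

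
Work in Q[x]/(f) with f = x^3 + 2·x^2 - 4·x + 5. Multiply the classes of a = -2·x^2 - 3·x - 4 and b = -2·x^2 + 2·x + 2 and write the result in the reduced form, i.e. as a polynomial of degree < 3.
First multiply in Q[x] without reducing: a · b = 4·x^4 + 2·x^3 - 2·x^2 - 14·x - 8. Now divide by f(x) = x^3 + 2·x^2 - 4·x + 5, eliminating the leading term at each step:
  leading term 4·x^4: subtract (4·x)·f(x) = 4·x^4 + 8·x^3 - 16·x^2 + 20·x, leaving -6·x^3 + 14·x^2 - 34·x - 8
  leading term -6·x^3: subtract (-6)·f(x) = -6·x^3 - 12·x^2 + 24·x - 30, leaving 26·x^2 - 58·x + 22
The degree is now < 3, so this is the remainder. Hence a · b ≡ 26·x^2 - 58·x + 22 in Q[x]/(f).

Final answer: a · b ≡ 26·x^2 - 58·x + 22 (mod f(x))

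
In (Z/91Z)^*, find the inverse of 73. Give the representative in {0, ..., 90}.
Apply the extended Euclidean algorithm to (91, 73), tracking rows (r, s, t) with s·91 + t·73 = r. Each division r_prev = q·r_cur + r_new produces the new row as (previous row) − q·(current row):
  row A: (91, 1, 0)   [1·91 + 0·73 = 91]
  row B: (73, 0, 1)   [0·91 + 1·73 = 73]
  91 = 1·73 + 18   → row C = row A − 1·row B = (18, 1, −1)   [check: 1·91 − 1·73 = 18]
  73 = 4·18 + 1   → row D = row B − 4·row C = (1, −4, 5)   [check: −4·91 + 5·73 = 1]
  18 = 18·1 + 0   → remainder 0, stop. gcd = 1 (last nonzero row D).
The gcd is 1, so 73 is invertible mod 91. The last nonzero row gives −4·91 + 5·73 = 1, so t = 5. So 73^(−1) ≡ 5 (mod 91). Verify: 73 · 5 = 365 ≡ 1 (mod 91). ✓

Final answer: 73^(−1) ≡ 5 (mod 91)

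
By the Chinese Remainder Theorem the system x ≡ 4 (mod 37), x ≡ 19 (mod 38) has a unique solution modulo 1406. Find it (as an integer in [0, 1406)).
x ≡ 855 (mod 1406); the representative in [0, 1406) is 855

The moduli 37, 38 are pairwise coprime, so by the CRT there is a unique solution mod 37·38 = 1406.
Solve by successive substitution. Start with x ≡ 4 (mod 37).
  Combine with x ≡ 19 (mod 38): write x = 4 + 37·t and require 4 + 37·t ≡ 19 (mod 38), i.e. 37·t ≡ 19 − 4 ≡ 15 (mod 38). Since 37^(−1) ≡ 37 (mod 38), t ≡ 37·15 ≡ 23 (mod 38). So x ≡ 4 + 37·23 = 855 (mod 1406).
Unique solution in [0, 1406): x = 855.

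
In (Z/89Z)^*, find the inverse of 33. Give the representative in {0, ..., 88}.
33^(−1) ≡ 27 (mod 89)

Apply the extended Euclidean algorithm to (89, 33), tracking rows (r, s, t) with s·89 + t·33 = r. Each division r_prev = q·r_cur + r_new produces the new row as (previous row) − q·(current row):
  row A: (89, 1, 0)   [1·89 + 0·33 = 89]
  row B: (33, 0, 1)   [0·89 + 1·33 = 33]
  89 = 2·33 + 23   → row C = row A − 2·row B = (23, 1, −2)   [check: 1·89 − 2·33 = 23]
  33 = 1·23 + 10   → row D = row B − 1·row C = (10, −1, 3)   [check: −1·89 + 3·33 = 10]
  23 = 2·10 + 3   → row E = row C − 2·row D = (3, 3, −8)   [check: 3·89 − 8·33 = 3]
  10 = 3·3 + 1   → row F = row D − 3·row E = (1, −10, 27)   [check: −10·89 + 27·33 = 1]
  3 = 3·1 + 0   → remainder 0, stop. gcd = 1 (last nonzero row F).
The gcd is 1, so 33 is invertible mod 89. The last nonzero row gives −10·89 + 27·33 = 1, so t = 27. So 33^(−1) ≡ 27 (mod 89). Verify: 33 · 27 = 891 ≡ 1 (mod 89). ✓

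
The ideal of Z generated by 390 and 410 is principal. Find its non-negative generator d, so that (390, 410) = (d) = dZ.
(390, 410) = (10); d = 10

In the PID Z, (a, b) is generated by gcd(a, b). Compute gcd(410, 390) with the extended Euclidean algorithm, tracking rows (r, s, t) with s·410 + t·390 = r:
  row A: (410, 1, 0)   [1·410 + 0·390 = 410]
  row B: (390, 0, 1)   [0·410 + 1·390 = 390]
  410 = 1·390 + 20   → row C = row A − 1·row B = (20, 1, −1)   [check: 1·410 − 1·390 = 20]
  390 = 19·20 + 10   → row D = row B − 19·row C = (10, −19, 20)   [check: −19·410 + 20·390 = 10]
  20 = 2·10 + 0   → remainder 0, stop. gcd = 10 (last nonzero row D).
So gcd(390, 410) = 10, with Bézout identity −19·410 + 20·390 = 10. Containment (⊇): the Bézout identity exhibits 10 as an element of (390, 410), giving (10) ⊆ (390, 410). Containment (⊆): since 10 | 390 and 10 | 410 (390 = 10·39, 410 = 10·41), every Z-linear combination of 390 and 410 is divisible by 10, so (390, 410) ⊆ (10). Therefore (390, 410) = (10), d = 10.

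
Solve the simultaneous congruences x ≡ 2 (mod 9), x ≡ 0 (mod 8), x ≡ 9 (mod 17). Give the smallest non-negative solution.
The moduli 9, 8, 17 are pairwise coprime, so by the CRT there is a unique solution mod 9·8·17 = 1224.
Solve by successive substitution. Start with x ≡ 2 (mod 9).
  Combine with x ≡ 0 (mod 8): write x = 2 + 9·t and require 2 + 9·t ≡ 0 (mod 8), i.e. 9·t ≡ 0 − 2 ≡ 6 (mod 8). Since 9^(−1) ≡ 1 (mod 8) (9 ≡ 1 (mod 8)), t ≡ 1·6 ≡ 6 (mod 8). So x ≡ 2 + 9·6 = 56 (mod 72).
  Combine with x ≡ 9 (mod 17): write x = 56 + 72·t and require 56 + 72·t ≡ 9 (mod 17), i.e. 72·t ≡ 9 − 56 ≡ 4 (mod 17). Since 72^(−1) ≡ 13 (mod 17) (72 ≡ 4 (mod 17)), t ≡ 13·4 ≡ 1 (mod 17). So x ≡ 56 + 72·1 = 128 (mod 1224).
Unique solution in [0, 1224): x = 128.

Final answer: x ≡ 128 (mod 1224); the representative in [0, 1224) is 128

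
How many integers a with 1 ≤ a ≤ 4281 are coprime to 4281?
2852

The number of a ∈ {1, ..., 4281} with gcd(a, 4281) = 1 is by definition Euler's totient φ(4281). φ is multiplicative, with φ(p^e) = p^e − p^(e−1). Factorise 4281 = 3 · 1427. Then
  φ(4281) = (3 − 1) · (1427 − 1) = 2 · 1426 = 2852.
So there are 2852 such integers.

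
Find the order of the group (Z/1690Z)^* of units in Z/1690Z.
(Z/1690Z)^* consists of the classes a with gcd(a, 1690) = 1, so its order is φ(1690). φ is multiplicative, with φ(p^e) = p^e − p^(e−1). Factorise 1690 = 2 · 5 · 13^2. Then
  φ(1690) = (2 − 1) · (5 − 1) · (13^2 − 13^1) = 1 · 4 · 156 = 624.
Thus |(Z/1690Z)^*| = 624.

Final answer: |(Z/1690Z)^*| = 624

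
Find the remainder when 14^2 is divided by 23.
Use repeated squaring. Binary(2) = 10. Walk through the bits of the exponent 2 left-to-right: at each bit after the leading one, square the running value, then multiply by 14 if the bit is 1 (always reducing mod 23):
  bit 1 = 1 (leading): start with 14.
  bit 2 = 0: square 14^2 = 196 ≡ 12 (mod 23).
Final value: 14^2 ≡ 12 (mod 23).

Final answer: 12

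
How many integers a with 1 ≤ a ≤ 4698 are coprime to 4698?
The number of a ∈ {1, ..., 4698} with gcd(a, 4698) = 1 is by definition Euler's totient φ(4698). φ is multiplicative, with φ(p^e) = p^e − p^(e−1). Factorise 4698 = 2 · 3^4 · 29. Then
  φ(4698) = (2 − 1) · (3^4 − 3^3) · (29 − 1) = 1 · 54 · 28 = 1512.
So there are 1512 such integers.

Final answer: 1512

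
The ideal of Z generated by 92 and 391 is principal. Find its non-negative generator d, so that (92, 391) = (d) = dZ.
(92, 391) = (23); d = 23

In the PID Z, (a, b) is generated by gcd(a, b). Compute gcd(391, 92) with the extended Euclidean algorithm, tracking rows (r, s, t) with s·391 + t·92 = r:
  row A: (391, 1, 0)   [1·391 + 0·92 = 391]
  row B: (92, 0, 1)   [0·391 + 1·92 = 92]
  391 = 4·92 + 23   → row C = row A − 4·row B = (23, 1, −4)   [check: 1·391 − 4·92 = 23]
  92 = 4·23 + 0   → remainder 0, stop. gcd = 23 (last nonzero row C).
So gcd(92, 391) = 23, with Bézout identity 1·391 − 4·92 = 23. Containment (⊇): the Bézout identity exhibits 23 as an element of (92, 391), giving (23) ⊆ (92, 391). Containment (⊆): since 23 | 92 and 23 | 391 (92 = 23·4, 391 = 23·17), every Z-linear combination of 92 and 391 is divisible by 23, so (92, 391) ⊆ (23). Therefore (92, 391) = (23), d = 23.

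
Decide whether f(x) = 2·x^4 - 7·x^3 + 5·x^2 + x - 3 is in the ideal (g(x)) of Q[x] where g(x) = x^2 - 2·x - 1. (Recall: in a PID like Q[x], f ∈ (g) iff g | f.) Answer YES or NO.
In Q[x] the ideal (g) consists of all multiples of g, so f ∈ (g) iff g | f, i.e. iff the remainder of f on division by g is 0. Divide f by g (g is monic, so eliminate the leading term of the running remainder at each step):
  leading term 2·x^4: subtract (2·x^2)·g(x) = 2·x^4 - 4·x^3 - 2·x^2, leaving -3·x^3 + 7·x^2 + x - 3
  leading term -3·x^3: subtract (-3·x)·g(x) = -3·x^3 + 6·x^2 + 3·x, leaving x^2 - 2·x - 3
  leading term x^2: subtract (1)·g(x) = x^2 - 2·x - 1, leaving -2
The remainder r(x) = -2 ≠ 0 (and deg r < deg g), so g ∤ f, i.e. f ∉ (g).

Final answer: NO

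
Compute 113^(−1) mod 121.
Apply the extended Euclidean algorithm to (121, 113), tracking rows (r, s, t) with s·121 + t·113 = r. Each division r_prev = q·r_cur + r_new produces the new row as (previous row) − q·(current row):
  row A: (121, 1, 0)   [1·121 + 0·113 = 121]
  row B: (113, 0, 1)   [0·121 + 1·113 = 113]
  121 = 1·113 + 8   → row C = row A − 1·row B = (8, 1, −1)   [check: 1·121 − 1·113 = 8]
  113 = 14·8 + 1   → row D = row B − 14·row C = (1, −14, 15)   [check: −14·121 + 15·113 = 1]
  8 = 8·1 + 0   → remainder 0, stop. gcd = 1 (last nonzero row D).
The gcd is 1, so 113 is invertible mod 121. The last nonzero row gives −14·121 + 15·113 = 1, so t = 15. So 113^(−1) ≡ 15 (mod 121). Verify: 113 · 15 = 1695 ≡ 1 (mod 121). ✓

Final answer: 113^(−1) ≡ 15 (mod 121)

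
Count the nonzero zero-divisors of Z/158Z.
In Z/158Z each nonzero element is either a unit (gcd with 158 is 1) or a zero-divisor (gcd > 1). The number of units is φ(158): factorise 158 = 2 · 79, so φ(158) = (2 − 1) · (79 − 1) = 1 · 78 = 78. The nonzero elements number 158 − 1 = 157. Hence the nonzero zero-divisors number 157 − 78 = 79.

Final answer: Z/158Z has 79 nonzero zero-divisors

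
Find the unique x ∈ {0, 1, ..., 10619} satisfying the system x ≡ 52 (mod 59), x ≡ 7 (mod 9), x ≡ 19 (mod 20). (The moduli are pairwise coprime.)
The moduli 59, 9, 20 are pairwise coprime, so by the CRT there is a unique solution mod 59·9·20 = 10620.
Solve by successive substitution. Start with x ≡ 52 (mod 59).
  Combine with x ≡ 7 (mod 9): write x = 52 + 59·t and require 52 + 59·t ≡ 7 (mod 9), i.e. 59·t ≡ 7 − 52 ≡ 0 (mod 9). Since 59^(−1) ≡ 2 (mod 9) (59 ≡ 5 (mod 9)), t ≡ 2·0 ≡ 0 (mod 9). So x ≡ 52 + 59·0 = 52 (mod 531).
  Combine with x ≡ 19 (mod 20): write x = 52 + 531·t and require 52 + 531·t ≡ 19 (mod 20), i.e. 531·t ≡ 19 − 52 ≡ 7 (mod 20). Since 531^(−1) ≡ 11 (mod 20) (531 ≡ 11 (mod 20)), t ≡ 11·7 ≡ 17 (mod 20). So x ≡ 52 + 531·17 = 9079 (mod 10620).
Unique solution in [0, 10620): x = 9079.

Final answer: x ≡ 9079 (mod 10620); the representative in [0, 10620) is 9079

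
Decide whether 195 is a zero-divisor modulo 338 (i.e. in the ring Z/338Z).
YES

gcd(195, 338) = 13 > 1, so 195 is not a unit in Z/338Z. In Z/nZ every nonzero non-unit is a zero-divisor: explicitly, take b = 338/gcd = 26 ≠ 0 (mod 338); then 195·26 = 5070 = 15·338, i.e. 195·26 ≡ 0 (mod 338). So 195 is a zero-divisor.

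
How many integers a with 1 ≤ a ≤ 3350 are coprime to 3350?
The number of a ∈ {1, ..., 3350} with gcd(a, 3350) = 1 is by definition Euler's totient φ(3350). φ is multiplicative, with φ(p^e) = p^e − p^(e−1). Factorise 3350 = 2 · 5^2 · 67. Then
  φ(3350) = (2 − 1) · (5^2 − 5^1) · (67 − 1) = 1 · 20 · 66 = 1320.
So there are 1320 such integers.

Final answer: 1320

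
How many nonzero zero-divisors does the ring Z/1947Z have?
Z/1947Z has 786 nonzero zero-divisors

In Z/1947Z each nonzero element is either a unit (gcd with 1947 is 1) or a zero-divisor (gcd > 1). The number of units is φ(1947): factorise 1947 = 3 · 11 · 59, so φ(1947) = (3 − 1) · (11 − 1) · (59 − 1) = 2 · 10 · 58 = 1160. The nonzero elements number 1947 − 1 = 1946. Hence the nonzero zero-divisors number 1946 − 1160 = 786.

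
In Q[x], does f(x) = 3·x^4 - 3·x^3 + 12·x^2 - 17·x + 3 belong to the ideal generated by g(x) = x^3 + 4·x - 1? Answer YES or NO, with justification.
NO

In Q[x] the ideal (g) consists of all multiples of g, so f ∈ (g) iff g | f, i.e. iff the remainder of f on division by g is 0. Divide f by g (g is monic, so eliminate the leading term of the running remainder at each step):
  leading term 3·x^4: subtract (3·x)·g(x) = 3·x^4 + 12·x^2 - 3·x, leaving -3·x^3 - 14·x + 3
  leading term -3·x^3: subtract (-3)·g(x) = -3·x^3 - 12·x + 3, leaving -2·x
The remainder r(x) = -2·x ≠ 0 (and deg r < deg g), so g ∤ f, i.e. f ∉ (g).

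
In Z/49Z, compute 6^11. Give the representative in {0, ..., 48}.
Use repeated squaring. Binary(11) = 1011. Walk through the bits of the exponent 11 left-to-right: at each bit after the leading one, square the running value, then multiply by 6 if the bit is 1 (always reducing mod 49):
  bit 1 = 1 (leading): start with 6.
  bit 2 = 0: square 6^2 = 36 (mod 49).
  bit 3 = 1: square 36^2 = 1296 ≡ 22; bit is 1, so multiply 22·6 = 132 ≡ 34 (mod 49).
  bit 4 = 1: square 34^2 = 1156 ≡ 29; bit is 1, so multiply 29·6 = 174 ≡ 27 (mod 49).
Final value: 6^11 ≡ 27 (mod 49).

Final answer: 27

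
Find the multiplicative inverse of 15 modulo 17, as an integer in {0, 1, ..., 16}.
Apply the extended Euclidean algorithm to (17, 15), tracking rows (r, s, t) with s·17 + t·15 = r. Each division r_prev = q·r_cur + r_new produces the new row as (previous row) − q·(current row):
  row A: (17, 1, 0)   [1·17 + 0·15 = 17]
  row B: (15, 0, 1)   [0·17 + 1·15 = 15]
  17 = 1·15 + 2   → row C = row A − 1·row B = (2, 1, −1)   [check: 1·17 − 1·15 = 2]
  15 = 7·2 + 1   → row D = row B − 7·row C = (1, −7, 8)   [check: −7·17 + 8·15 = 1]
  2 = 2·1 + 0   → remainder 0, stop. gcd = 1 (last nonzero row D).
The gcd is 1, so 15 is invertible mod 17. The last nonzero row gives −7·17 + 8·15 = 1, so t = 8. So 15^(−1) ≡ 8 (mod 17). Verify: 15 · 8 = 120 ≡ 1 (mod 17). ✓

Final answer: 15^(−1) ≡ 8 (mod 17)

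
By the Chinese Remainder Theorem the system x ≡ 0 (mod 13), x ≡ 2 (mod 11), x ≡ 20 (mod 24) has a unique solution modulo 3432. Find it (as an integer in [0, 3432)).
x ≡ 2444 (mod 3432); the representative in [0, 3432) is 2444

The moduli 13, 11, 24 are pairwise coprime, so by the CRT there is a unique solution mod 13·11·24 = 3432.
Solve by successive substitution. Start with x ≡ 0 (mod 13).
  Combine with x ≡ 2 (mod 11): write x = 13·t and require 13·t ≡ 2 (mod 11). Since 13^(−1) ≡ 6 (mod 11) (13 ≡ 2 (mod 11)), t ≡ 6·2 ≡ 1 (mod 11). So x ≡ 13·1 = 13 (mod 143).
  Combine with x ≡ 20 (mod 24): write x = 13 + 143·t and require 13 + 143·t ≡ 20 (mod 24), i.e. 143·t ≡ 20 − 13 ≡ 7 (mod 24). Since 143^(−1) ≡ 23 (mod 24) (143 ≡ 23 (mod 24)), t ≡ 23·7 ≡ 17 (mod 24). So x ≡ 13 + 143·17 = 2444 (mod 3432).
Unique solution in [0, 3432): x = 2444.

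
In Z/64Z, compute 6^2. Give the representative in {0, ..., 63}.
36

Use repeated squaring. Binary(2) = 10. Walk through the bits of the exponent 2 left-to-right: at each bit after the leading one, square the running value, then multiply by 6 if the bit is 1 (always reducing mod 64):
  bit 1 = 1 (leading): start with 6.
  bit 2 = 0: square 6^2 = 36 (mod 64).
Final value: 6^2 ≡ 36 (mod 64).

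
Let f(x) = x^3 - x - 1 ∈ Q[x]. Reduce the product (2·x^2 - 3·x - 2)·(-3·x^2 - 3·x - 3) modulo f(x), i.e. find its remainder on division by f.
a · b ≡ 3·x^2 + 12·x + 9 (mod f(x))

First multiply in Q[x] without reducing: a · b = -6·x^4 + 3·x^3 + 9·x^2 + 15·x + 6. Now divide by f(x) = x^3 - x - 1, eliminating the leading term at each step:
  leading term -6·x^4: subtract (-6·x)·f(x) = -6·x^4 + 6·x^2 + 6·x, leaving 3·x^3 + 3·x^2 + 9·x + 6
  leading term 3·x^3: subtract (3)·f(x) = 3·x^3 - 3·x - 3, leaving 3·x^2 + 12·x + 9
The degree is now < 3, so this is the remainder. Hence a · b ≡ 3·x^2 + 12·x + 9 in Q[x]/(f).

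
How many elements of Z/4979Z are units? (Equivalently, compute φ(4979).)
Z/4979Z has φ(4979) = 4584 units

An element a ∈ Z/4979Z is a unit iff gcd(a, 4979) = 1, so the number of units is φ(4979). φ is multiplicative, with φ(p^e) = p^e − p^(e−1). Factorise 4979 = 13 · 383. Then
  φ(4979) = (13 − 1) · (383 − 1) = 12 · 382 = 4584.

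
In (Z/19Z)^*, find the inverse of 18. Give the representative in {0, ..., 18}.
Apply the extended Euclidean algorithm to (19, 18), tracking rows (r, s, t) with s·19 + t·18 = r. Each division r_prev = q·r_cur + r_new produces the new row as (previous row) − q·(current row):
  row A: (19, 1, 0)   [1·19 + 0·18 = 19]
  row B: (18, 0, 1)   [0·19 + 1·18 = 18]
  19 = 1·18 + 1   → row C = row A − 1·row B = (1, 1, −1)   [check: 1·19 − 1·18 = 1]
  18 = 18·1 + 0   → remainder 0, stop. gcd = 1 (last nonzero row C).
The gcd is 1, so 18 is invertible mod 19. The last nonzero row gives 1·19 − 1·18 = 1, so t = −1. So 18^(−1) ≡ −1 ≡ 18 (mod 19). Verify: 18 · 18 = 324 ≡ 1 (mod 19). ✓

Final answer: 18^(−1) ≡ 18 (mod 19)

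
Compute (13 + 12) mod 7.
4

Reduce the summands first: 13 ≡ 6, 12 ≡ 5 (mod 7), so 13 + 12 ≡ 6 + 5 (mod 7). 6 + 5 = 11; 11 = 1·7 + 4, so (13 + 12) mod 7 = 4.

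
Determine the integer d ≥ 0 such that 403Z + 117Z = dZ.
In the PID Z, (a, b) is generated by gcd(a, b). Compute gcd(403, 117) with the extended Euclidean algorithm, tracking rows (r, s, t) with s·403 + t·117 = r:
  row A: (403, 1, 0)   [1·403 + 0·117 = 403]
  row B: (117, 0, 1)   [0·403 + 1·117 = 117]
  403 = 3·117 + 52   → row C = row A − 3·row B = (52, 1, −3)   [check: 1·403 − 3·117 = 52]
  117 = 2·52 + 13   → row D = row B − 2·row C = (13, −2, 7)   [check: −2·403 + 7·117 = 13]
  52 = 4·13 + 0   → remainder 0, stop. gcd = 13 (last nonzero row D).
So gcd(403, 117) = 13, with Bézout identity −2·403 + 7·117 = 13. Containment (⊇): the Bézout identity exhibits 13 as an element of (403, 117), giving (13) ⊆ (403, 117). Containment (⊆): since 13 | 403 and 13 | 117 (403 = 13·31, 117 = 13·9), every Z-linear combination of 403 and 117 is divisible by 13, so (403, 117) ⊆ (13). Therefore (403, 117) = (13), d = 13.

Final answer: (403, 117) = (13); d = 13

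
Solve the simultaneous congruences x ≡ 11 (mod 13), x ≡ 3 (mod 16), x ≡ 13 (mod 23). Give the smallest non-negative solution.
x ≡ 2819 (mod 4784); the representative in [0, 4784) is 2819

The moduli 13, 16, 23 are pairwise coprime, so by the CRT there is a unique solution mod 13·16·23 = 4784.
Solve by successive substitution. Start with x ≡ 11 (mod 13).
  Combine with x ≡ 3 (mod 16): write x = 11 + 13·t and require 11 + 13·t ≡ 3 (mod 16), i.e. 13·t ≡ 3 − 11 ≡ 8 (mod 16). Since 13^(−1) ≡ 5 (mod 16), t ≡ 5·8 ≡ 8 (mod 16). So x ≡ 11 + 13·8 = 115 (mod 208).
  Combine with x ≡ 13 (mod 23): write x = 115 + 208·t and require 115 + 208·t ≡ 13 (mod 23), i.e. 208·t ≡ 13 − 115 ≡ 13 (mod 23). Since 208^(−1) ≡ 1 (mod 23) (208 ≡ 1 (mod 23)), t ≡ 1·13 ≡ 13 (mod 23). So x ≡ 115 + 208·13 = 2819 (mod 4784).
Unique solution in [0, 4784): x = 2819.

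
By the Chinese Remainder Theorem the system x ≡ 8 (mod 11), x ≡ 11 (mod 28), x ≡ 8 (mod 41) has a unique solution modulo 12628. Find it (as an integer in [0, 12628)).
x ≡ 459 (mod 12628); the representative in [0, 12628) is 459

The moduli 11, 28, 41 are pairwise coprime, so by the CRT there is a unique solution mod 11·28·41 = 12628.
Solve by successive substitution. Start with x ≡ 8 (mod 11).
  Combine with x ≡ 11 (mod 28): write x = 8 + 11·t and require 8 + 11·t ≡ 11 (mod 28), i.e. 11·t ≡ 11 − 8 ≡ 3 (mod 28). Since 11^(−1) ≡ 23 (mod 28), t ≡ 23·3 ≡ 13 (mod 28). So x ≡ 8 + 11·13 = 151 (mod 308).
  Combine with x ≡ 8 (mod 41): write x = 151 + 308·t and require 151 + 308·t ≡ 8 (mod 41), i.e. 308·t ≡ 8 − 151 ≡ 21 (mod 41). Since 308^(−1) ≡ 2 (mod 41) (308 ≡ 21 (mod 41)), t ≡ 2·21 ≡ 1 (mod 41). So x ≡ 151 + 308·1 = 459 (mod 12628).
Unique solution in [0, 12628): x = 459.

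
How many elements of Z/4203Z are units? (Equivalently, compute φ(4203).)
Z/4203Z has φ(4203) = 2796 units

An element a ∈ Z/4203Z is a unit iff gcd(a, 4203) = 1, so the number of units is φ(4203). φ is multiplicative, with φ(p^e) = p^e − p^(e−1). Factorise 4203 = 3^2 · 467. Then
  φ(4203) = (3^2 − 3^1) · (467 − 1) = 6 · 466 = 2796.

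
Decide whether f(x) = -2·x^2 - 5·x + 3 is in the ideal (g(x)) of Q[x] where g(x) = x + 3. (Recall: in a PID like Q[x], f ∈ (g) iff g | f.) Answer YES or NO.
In Q[x] the ideal (g) consists of all multiples of g, so f ∈ (g) iff g | f, i.e. iff the remainder of f on division by g is 0. Divide f by g (g is monic, so eliminate the leading term of the running remainder at each step):
  leading term -2·x^2: subtract (-2·x)·g(x) = -2·x^2 - 6·x, leaving x + 3
  leading term x: subtract (1)·g(x) = x + 3, leaving 0
The remainder is 0, so f(x) = g(x) · h(x) with h(x) = 1 - 2·x. Hence g | f, i.e. f ∈ (g).

Final answer: YES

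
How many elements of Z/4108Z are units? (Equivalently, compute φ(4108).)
An element a ∈ Z/4108Z is a unit iff gcd(a, 4108) = 1, so the number of units is φ(4108). φ is multiplicative, with φ(p^e) = p^e − p^(e−1). Factorise 4108 = 2^2 · 13 · 79. Then
  φ(4108) = (2^2 − 2^1) · (13 − 1) · (79 − 1) = 2 · 12 · 78 = 1872.

Final answer: Z/4108Z has φ(4108) = 1872 units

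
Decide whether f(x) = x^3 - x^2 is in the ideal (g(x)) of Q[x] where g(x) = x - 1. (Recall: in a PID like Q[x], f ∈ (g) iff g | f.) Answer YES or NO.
In Q[x] the ideal (g) consists of all multiples of g, so f ∈ (g) iff g | f, i.e. iff the remainder of f on division by g is 0. Divide f by g (g is monic, so eliminate the leading term of the running remainder at each step):
  leading term x^3: subtract (x^2)·g(x) = x^3 - x^2, leaving 0
The remainder is 0, so f(x) = g(x) · h(x) with h(x) = x^2. Hence g | f, i.e. f ∈ (g).

Final answer: YES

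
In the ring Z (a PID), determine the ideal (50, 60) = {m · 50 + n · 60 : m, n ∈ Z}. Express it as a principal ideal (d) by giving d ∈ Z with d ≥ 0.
(50, 60) = (10); d = 10

In the PID Z, (a, b) is generated by gcd(a, b). Compute gcd(60, 50) with the extended Euclidean algorithm, tracking rows (r, s, t) with s·60 + t·50 = r:
  row A: (60, 1, 0)   [1·60 + 0·50 = 60]
  row B: (50, 0, 1)   [0·60 + 1·50 = 50]
  60 = 1·50 + 10   → row C = row A − 1·row B = (10, 1, −1)   [check: 1·60 − 1·50 = 10]
  50 = 5·10 + 0   → remainder 0, stop. gcd = 10 (last nonzero row C).
So gcd(50, 60) = 10, with Bézout identity 1·60 − 1·50 = 10. Containment (⊇): the Bézout identity exhibits 10 as an element of (50, 60), giving (10) ⊆ (50, 60). Containment (⊆): since 10 | 50 and 10 | 60 (50 = 10·5, 60 = 10·6), every Z-linear combination of 50 and 60 is divisible by 10, so (50, 60) ⊆ (10). Therefore (50, 60) = (10), d = 10.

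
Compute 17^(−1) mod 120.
17^(−1) ≡ 113 (mod 120)

Apply the extended Euclidean algorithm to (120, 17), tracking rows (r, s, t) with s·120 + t·17 = r. Each division r_prev = q·r_cur + r_new produces the new row as (previous row) − q·(current row):
  row A: (120, 1, 0)   [1·120 + 0·17 = 120]
  row B: (17, 0, 1)   [0·120 + 1·17 = 17]
  120 = 7·17 + 1   → row C = row A − 7·row B = (1, 1, −7)   [check: 1·120 − 7·17 = 1]
  17 = 17·1 + 0   → remainder 0, stop. gcd = 1 (last nonzero row C).
The gcd is 1, so 17 is invertible mod 120. The last nonzero row gives 1·120 − 7·17 = 1, so t = −7. So 17^(−1) ≡ −7 ≡ 113 (mod 120). Verify: 17 · 113 = 1921 ≡ 1 (mod 120). ✓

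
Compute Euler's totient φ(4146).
φ(4146) = 1380

φ is multiplicative, with φ(p^e) = p^e − p^(e−1). Factorise 4146 = 2 · 3 · 691. Then
  φ(4146) = (2 − 1) · (3 − 1) · (691 − 1) = 1 · 2 · 690 = 1380.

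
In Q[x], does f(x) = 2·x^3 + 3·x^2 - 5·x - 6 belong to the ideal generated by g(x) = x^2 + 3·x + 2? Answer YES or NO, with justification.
YES

In Q[x] the ideal (g) consists of all multiples of g, so f ∈ (g) iff g | f, i.e. iff the remainder of f on division by g is 0. Divide f by g (g is monic, so eliminate the leading term of the running remainder at each step):
  leading term 2·x^3: subtract (2·x)·g(x) = 2·x^3 + 6·x^2 + 4·x, leaving -3·x^2 - 9·x - 6
  leading term -3·x^2: subtract (-3)·g(x) = -3·x^2 - 9·x - 6, leaving 0
The remainder is 0, so f(x) = g(x) · h(x) with h(x) = 2·x - 3. Hence g | f, i.e. f ∈ (g).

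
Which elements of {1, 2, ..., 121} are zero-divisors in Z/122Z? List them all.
nonzero zero-divisors of Z/122Z = {2, 4, 6, 8, 10, 12, 14, 16, 18, 20, 22, 24, 26, 28, 30, 32, 34, 36, 38, 40, 42, 44, 46, 48, 50, 52, 54, 56, 58, 60, 61, 62, 64, 66, 68, 70, 72, 74, 76, 78, 80, 82, 84, 86, 88, 90, 92, 94, 96, 98, 100, 102, 104, 106, 108, 110, 112, 114, 116, 118, 120}

An element a ∈ Z/122Z (with a ≠ 0) is a zero-divisor iff gcd(a, 122) > 1 (because a is a unit precisely when gcd(a, n) = 1, and in Z/nZ every nonzero, non-unit element is a zero-divisor). Scan a = 1, ..., 121 and keep those with gcd(a, 122) > 1:
  gcd(2, 122) = 2, gcd(4, 122) = 2, gcd(6, 122) = 2, gcd(8, 122) = 2, gcd(10, 122) = 2, gcd(12, 122) = 2, gcd(14, 122) = 2, gcd(16, 122) = 2, gcd(18, 122) = 2, gcd(20, 122) = 2, gcd(22, 122) = 2, gcd(24, 122) = 2, gcd(26, 122) = 2, gcd(28, 122) = 2, gcd(30, 122) = 2, gcd(32, 122) = 2, gcd(34, 122) = 2, gcd(36, 122) = 2, gcd(38, 122) = 2, gcd(40, 122) = 2, gcd(42, 122) = 2, gcd(44, 122) = 2, gcd(46, 122) = 2, gcd(48, 122) = 2, gcd(50, 122) = 2, gcd(52, 122) = 2, gcd(54, 122) = 2, gcd(56, 122) = 2, gcd(58, 122) = 2, gcd(60, 122) = 2, gcd(61, 122) = 61, gcd(62, 122) = 2, gcd(64, 122) = 2, gcd(66, 122) = 2, gcd(68, 122) = 2, gcd(70, 122) = 2, gcd(72, 122) = 2, gcd(74, 122) = 2, gcd(76, 122) = 2, gcd(78, 122) = 2, gcd(80, 122) = 2, gcd(82, 122) = 2, gcd(84, 122) = 2, gcd(86, 122) = 2, gcd(88, 122) = 2, gcd(90, 122) = 2, gcd(92, 122) = 2, gcd(94, 122) = 2, gcd(96, 122) = 2, gcd(98, 122) = 2, gcd(100, 122) = 2, gcd(102, 122) = 2, gcd(104, 122) = 2, gcd(106, 122) = 2, gcd(108, 122) = 2, gcd(110, 122) = 2, gcd(112, 122) = 2, gcd(114, 122) = 2, gcd(116, 122) = 2, gcd(118, 122) = 2, gcd(120, 122) = 2.
All other a ∈ {1, ..., 121} have gcd(a, 122) = 1 and are units. So the nonzero zero-divisors are exactly the 61 values of a appearing in this scan.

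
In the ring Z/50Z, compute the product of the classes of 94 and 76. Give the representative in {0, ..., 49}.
44

Reduce the factors first: 94 ≡ 44, 76 ≡ 26 (mod 50), so 94 · 76 ≡ 44 · 26 (mod 50). 44 · 26 = 1144. Dividing by 50: 1144 = 22·50 + 44. So (94 · 76) mod 50 = 44.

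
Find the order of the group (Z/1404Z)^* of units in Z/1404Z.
|(Z/1404Z)^*| = 432

(Z/1404Z)^* consists of the classes a with gcd(a, 1404) = 1, so its order is φ(1404). φ is multiplicative, with φ(p^e) = p^e − p^(e−1). Factorise 1404 = 2^2 · 3^3 · 13. Then
  φ(1404) = (2^2 − 2^1) · (3^3 − 3^2) · (13 − 1) = 2 · 18 · 12 = 432.
Thus |(Z/1404Z)^*| = 432.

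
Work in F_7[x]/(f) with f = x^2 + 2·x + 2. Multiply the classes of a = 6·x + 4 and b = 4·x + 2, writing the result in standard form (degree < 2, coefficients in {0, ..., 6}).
Multiply as integer polynomials: a · b = 24·x^2 + 28·x + 8. Reducing coefficients mod 7: a · b ≡ 3·x^2 + 1. Now divide by f(x) = x^2 + 2·x + 2 in F_7[x], eliminating the leading term at each step:
  leading term 3·x^2: subtract (3)·f(x) = 3·x^2 + 6·x + 6, leaving x + 2 (coefficients mod 7)
The degree is now < 2, so this is the remainder. Hence a · b ≡ x + 2 in F_7[x]/(f).

Final answer: a · b ≡ x + 2 (mod f(x))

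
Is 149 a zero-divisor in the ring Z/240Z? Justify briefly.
gcd(149, 240) = 1, so 149 is a unit in Z/240Z (it has a multiplicative inverse). A unit cannot be a zero-divisor: if 149·b ≡ 0 then multiplying both sides by 149^(−1) gives b ≡ 0. So 149 is not a zero-divisor.

Final answer: NO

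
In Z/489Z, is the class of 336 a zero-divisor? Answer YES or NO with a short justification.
gcd(336, 489) = 3 > 1, so 336 is not a unit in Z/489Z. In Z/nZ every nonzero non-unit is a zero-divisor: explicitly, take b = 489/gcd = 163 ≠ 0 (mod 489); then 336·163 = 54768 = 112·489, i.e. 336·163 ≡ 0 (mod 489). So 336 is a zero-divisor.

Final answer: YES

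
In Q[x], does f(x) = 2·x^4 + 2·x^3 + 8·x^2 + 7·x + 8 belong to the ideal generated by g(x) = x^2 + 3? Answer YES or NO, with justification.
In Q[x] the ideal (g) consists of all multiples of g, so f ∈ (g) iff g | f, i.e. iff the remainder of f on division by g is 0. Divide f by g (g is monic, so eliminate the leading term of the running remainder at each step):
  leading term 2·x^4: subtract (2·x^2)·g(x) = 2·x^4 + 6·x^2, leaving 2·x^3 + 2·x^2 + 7·x + 8
  leading term 2·x^3: subtract (2·x)·g(x) = 2·x^3 + 6·x, leaving 2·x^2 + x + 8
  leading term 2·x^2: subtract (2)·g(x) = 2·x^2 + 6, leaving x + 2
The remainder r(x) = x + 2 ≠ 0 (and deg r < deg g), so g ∤ f, i.e. f ∉ (g).

Final answer: NO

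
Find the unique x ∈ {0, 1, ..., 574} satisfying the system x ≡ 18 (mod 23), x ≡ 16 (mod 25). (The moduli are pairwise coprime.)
x ≡ 41 (mod 575); the representative in [0, 575) is 41

The moduli 23, 25 are pairwise coprime, so by the CRT there is a unique solution mod 23·25 = 575.
Solve by successive substitution. Start with x ≡ 18 (mod 23).
  Combine with x ≡ 16 (mod 25): write x = 18 + 23·t and require 18 + 23·t ≡ 16 (mod 25), i.e. 23·t ≡ 16 − 18 ≡ 23 (mod 25). Since 23^(−1) ≡ 12 (mod 25), t ≡ 12·23 ≡ 1 (mod 25). So x ≡ 18 + 23·1 = 41 (mod 575).
Unique solution in [0, 575): x = 41.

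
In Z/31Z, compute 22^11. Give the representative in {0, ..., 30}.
Use repeated squaring. Binary(11) = 1011. Walk through the bits of the exponent 11 left-to-right: at each bit after the leading one, square the running value, then multiply by 22 if the bit is 1 (always reducing mod 31):
  bit 1 = 1 (leading): start with 22.
  bit 2 = 0: square 22^2 = 484 ≡ 19 (mod 31).
  bit 3 = 1: square 19^2 = 361 ≡ 20; bit is 1, so multiply 20·22 = 440 ≡ 6 (mod 31).
  bit 4 = 1: square 6^2 = 36 ≡ 5; bit is 1, so multiply 5·22 = 110 ≡ 17 (mod 31).
Final value: 22^11 ≡ 17 (mod 31).

Final answer: 17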